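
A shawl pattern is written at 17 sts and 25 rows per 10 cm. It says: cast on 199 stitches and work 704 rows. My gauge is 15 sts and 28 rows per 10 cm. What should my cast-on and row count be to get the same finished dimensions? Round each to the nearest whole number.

Cast on 176 stitches; work 788 rows.

Stitches: 199 × 15/17 = 175.59 → 176.
Rows: 704 × 28/25 = 788.48 → 788.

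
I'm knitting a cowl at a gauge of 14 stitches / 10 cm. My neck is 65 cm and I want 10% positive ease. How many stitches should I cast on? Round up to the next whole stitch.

Finished = 65 × 1.10 = 71.50 cm.
14 / 10 = 1.4 sts per cm.
71.50 × 1.4 = 100.10 sts.
→ 101 sts.

CO 101 sts.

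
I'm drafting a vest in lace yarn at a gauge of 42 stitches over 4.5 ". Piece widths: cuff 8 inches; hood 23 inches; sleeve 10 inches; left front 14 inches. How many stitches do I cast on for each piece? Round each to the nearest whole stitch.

cuff 75; hood 215; sleeve 93; left front 131.

Rate = 42/4.5 = 9.333 sts per in.
cuff: 8 × 9.333 = 74.67 → 75.
hood: 23 × 9.333 = 214.67 → 215.
sleeve: 10 × 9.333 = 93.33 → 93.
left front: 14 × 9.333 = 130.67 → 131.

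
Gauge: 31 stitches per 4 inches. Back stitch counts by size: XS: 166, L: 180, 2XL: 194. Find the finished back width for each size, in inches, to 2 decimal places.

31/4 = 7.75 sts per in.
XS: 166 / 7.75 = 21.419 → 21.42 in.
L: 180 / 7.75 = 23.226 → 23.23 in.
2XL: 194 / 7.75 = 25.032 → 25.03 in.

XS 21.42 inches; L 23.23 inches; 2XL 25.03 inches.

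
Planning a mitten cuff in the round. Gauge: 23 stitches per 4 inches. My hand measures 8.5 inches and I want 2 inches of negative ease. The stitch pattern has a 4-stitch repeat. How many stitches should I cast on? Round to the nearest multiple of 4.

36 stitches.

Finished = 8.5 − 2 = 6.5 inches.
23 / 4 = 5.75 sts/in.
6.5 × 5.75 = 37.38 sts.
Nearest multiple of 4: 36.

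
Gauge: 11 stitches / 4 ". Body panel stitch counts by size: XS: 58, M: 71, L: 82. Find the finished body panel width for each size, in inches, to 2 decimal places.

11/4 = 2.75 sts per in.
XS: 58 / 2.75 = 21.091 → 21.09 in.
M: 71 / 2.75 = 25.818 → 25.82 in.
L: 82 / 2.75 = 29.818 → 29.82 in.

XS 21.09 inches; M 25.82 inches; L 29.82 inches.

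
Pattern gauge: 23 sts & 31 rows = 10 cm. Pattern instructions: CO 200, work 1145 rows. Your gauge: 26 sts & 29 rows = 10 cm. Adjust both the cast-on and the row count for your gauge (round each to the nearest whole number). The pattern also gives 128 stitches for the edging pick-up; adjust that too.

Stitches: 200 × 26/23 = 226.09 → 226.
Rows: 1145 × 29/31 = 1071.13 → 1071.
edging pick-up: 128 × 26/23 = 144.70 → 145.

Cast on 226 stitches; work 1071 rows; edging pick-up 145 stitches.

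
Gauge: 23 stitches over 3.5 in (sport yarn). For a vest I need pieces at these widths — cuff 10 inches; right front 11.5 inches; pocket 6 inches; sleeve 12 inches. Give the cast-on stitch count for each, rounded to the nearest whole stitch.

cuff 66; right front 76; pocket 39; sleeve 79.

Rate = 23/3.5 = 6.571 sts per in.
cuff: 10 × 6.571 = 65.71 → 66.
right front: 11.5 × 6.571 = 75.57 → 76.
pocket: 6 × 6.571 = 39.43 → 39.
sleeve: 12 × 6.571 = 78.86 → 79.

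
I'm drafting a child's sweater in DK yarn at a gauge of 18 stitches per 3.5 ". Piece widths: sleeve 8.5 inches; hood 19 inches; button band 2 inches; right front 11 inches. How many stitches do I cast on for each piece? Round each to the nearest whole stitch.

sleeve 44; hood 98; button band 10; right front 57.

Rate = 18/3.5 = 5.143 sts per in.
sleeve: 8.5 × 5.143 = 43.71 → 44.
hood: 19 × 5.143 = 97.71 → 98.
button band: 2 × 5.143 = 10.29 → 10.
right front: 11 × 5.143 = 56.57 → 57.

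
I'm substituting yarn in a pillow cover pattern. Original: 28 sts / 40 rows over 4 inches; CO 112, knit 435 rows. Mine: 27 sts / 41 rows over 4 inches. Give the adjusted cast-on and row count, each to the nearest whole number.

Cast on 108 stitches; work 446 rows.

Stitches: 112 × 27/28 = 108.00 → 108.
Rows: 435 × 41/40 = 445.88 → 446.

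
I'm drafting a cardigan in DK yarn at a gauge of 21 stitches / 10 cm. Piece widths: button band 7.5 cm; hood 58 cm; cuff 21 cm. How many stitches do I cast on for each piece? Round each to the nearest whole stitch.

Rate = 21/10 = 2.1 sts per cm.
button band: 7.5 × 2.1 = 15.75 → 16.
hood: 58 × 2.1 = 121.80 → 122.
cuff: 21 × 2.1 = 44.10 → 44.

button band 16; hood 122; cuff 44.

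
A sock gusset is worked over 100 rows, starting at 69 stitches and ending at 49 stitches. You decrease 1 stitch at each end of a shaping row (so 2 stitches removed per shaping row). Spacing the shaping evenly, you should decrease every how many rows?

Decrease every 10th row.

Stitches to remove: |49 − 69| = 20.
Shaping rows needed: 20 / 2 = 10.
100 rows / 10 = every 10 rows.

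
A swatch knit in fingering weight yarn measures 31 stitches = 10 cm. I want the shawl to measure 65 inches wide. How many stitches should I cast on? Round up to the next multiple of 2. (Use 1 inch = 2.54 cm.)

CO 512 sts.

65 in = 165.10 cm.
31 stitches / 10 cm = 3.1 stitches per cm.
165.10 × 3.1 = 511.81 stitches.
Round up multiple of 2 → 512.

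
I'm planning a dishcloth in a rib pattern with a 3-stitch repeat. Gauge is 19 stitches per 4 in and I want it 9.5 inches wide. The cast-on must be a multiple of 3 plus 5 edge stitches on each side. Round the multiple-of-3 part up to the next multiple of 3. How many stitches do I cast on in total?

19 / 4 = 4.75 sts per inch.
9.5 × 4.75 = 45.12 sts.
Less 10 edge sts → 35.12 for the repeat.
Next multiple of 3: 36.
Add back 10 edge sts → 46.

Cast on 46 stitches.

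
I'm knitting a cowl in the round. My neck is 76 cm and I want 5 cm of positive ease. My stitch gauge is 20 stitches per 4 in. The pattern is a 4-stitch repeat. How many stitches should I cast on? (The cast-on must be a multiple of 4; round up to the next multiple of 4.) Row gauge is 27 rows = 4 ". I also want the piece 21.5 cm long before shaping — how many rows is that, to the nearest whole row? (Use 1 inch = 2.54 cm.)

Cast on 160 stitches; work 57 rows.

Finished = 76 + 5 = 81 cm.
81 cm × 1/2.54 = 31.89 inches.
20/4 = 5 sts per in; 31.89 × 5 = 159.45 sts.
Next multiple of 4 → 160.
21.5 cm = 8.46 inches; × 6.75 = 57.14 → 57 rows.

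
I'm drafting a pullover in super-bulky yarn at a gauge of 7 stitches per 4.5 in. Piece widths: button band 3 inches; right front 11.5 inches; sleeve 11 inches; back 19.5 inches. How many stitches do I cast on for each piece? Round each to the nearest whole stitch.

button band 5; right front 18; sleeve 17; back 30.

Rate = 7/4.5 = 1.556 sts per in.
button band: 3 × 1.556 = 4.67 → 5.
right front: 11.5 × 1.556 = 17.89 → 18.
sleeve: 11 × 1.556 = 17.11 → 17.
back: 19.5 × 1.556 = 30.33 → 30.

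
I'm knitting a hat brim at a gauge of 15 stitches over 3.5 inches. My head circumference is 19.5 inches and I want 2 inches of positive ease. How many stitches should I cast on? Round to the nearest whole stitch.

Finished = 19.5 + 2 = 21.5 in.
15 / 3.5 = 4.286 sts per inch.
21.50 × 4.286 = 92.14 sts.
→ 92 sts.

Cast on 92 stitches.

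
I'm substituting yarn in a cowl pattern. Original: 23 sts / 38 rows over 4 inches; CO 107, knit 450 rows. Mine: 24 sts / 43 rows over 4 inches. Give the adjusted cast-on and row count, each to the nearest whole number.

Stitches: 107 × 24/23 = 111.65 → 112.
Rows: 450 × 43/38 = 509.21 → 509.

Cast on 112 stitches; work 509 rows.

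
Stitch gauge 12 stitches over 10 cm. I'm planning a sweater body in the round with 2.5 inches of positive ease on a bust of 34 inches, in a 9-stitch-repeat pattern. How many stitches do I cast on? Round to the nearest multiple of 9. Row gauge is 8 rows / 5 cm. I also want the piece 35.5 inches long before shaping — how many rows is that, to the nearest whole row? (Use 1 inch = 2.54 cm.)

Cast on 108 stitches; work 144 rows.

Finished = 34 + 2.5 = 36.5 inches.
36.5 inches × 2.54 = 92.71 cm.
12/10 = 1.2 sts per cm; 92.71 × 1.2 = 111.25 sts.
Nearest multiple of 9 → 108.
35.5 inches = 90.17 cm; × 1.6 = 144.27 → 144 rows.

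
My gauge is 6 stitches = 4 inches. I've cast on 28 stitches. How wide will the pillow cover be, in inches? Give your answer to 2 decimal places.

6 stitches / 4 inch = 1.5 stitches per inch.
28 / 1.5 = 18.667 inches.

18.67 inches.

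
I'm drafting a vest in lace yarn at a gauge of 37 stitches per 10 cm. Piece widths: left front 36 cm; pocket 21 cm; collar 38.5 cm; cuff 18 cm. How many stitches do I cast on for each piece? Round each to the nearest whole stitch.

Rate = 37/10 = 3.7 sts per cm.
left front: 36 × 3.7 = 133.20 → 133.
pocket: 21 × 3.7 = 77.70 → 78.
collar: 38.5 × 3.7 = 142.45 → 142.
cuff: 18 × 3.7 = 66.60 → 67.

left front 133; pocket 78; collar 142; cuff 67.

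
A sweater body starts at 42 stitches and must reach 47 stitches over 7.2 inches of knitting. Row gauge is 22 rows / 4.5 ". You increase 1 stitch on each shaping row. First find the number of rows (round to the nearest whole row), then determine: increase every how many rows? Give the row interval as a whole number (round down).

Rows = 7.2 × 4.889 = 35.2 → 35 rows.
Stitches to add: 5 → 5 shaping rows (at 1 st each).
35 / 5 = 7.00 → every 7 rows.

Increase every 7th row.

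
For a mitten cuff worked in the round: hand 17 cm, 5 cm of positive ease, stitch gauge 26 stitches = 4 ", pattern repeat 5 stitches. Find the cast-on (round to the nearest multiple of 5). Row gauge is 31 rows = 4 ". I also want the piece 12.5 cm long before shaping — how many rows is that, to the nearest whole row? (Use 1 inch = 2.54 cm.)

Cast on 55 stitches; work 38 rows.

Finished = 17 + 5 = 22 cm.
22 cm × 1/2.54 = 8.66 inches.
26/4 = 6.5 sts per in; 8.66 × 6.5 = 56.30 sts.
Nearest multiple of 5 → 55.
12.5 cm = 4.92 inches; × 7.75 = 38.14 → 38 rows.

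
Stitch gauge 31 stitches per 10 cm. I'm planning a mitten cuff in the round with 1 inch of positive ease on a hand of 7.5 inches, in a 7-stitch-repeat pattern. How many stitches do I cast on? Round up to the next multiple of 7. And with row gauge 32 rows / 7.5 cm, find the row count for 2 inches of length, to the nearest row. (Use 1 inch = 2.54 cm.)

Cast on 70 stitches; work 22 rows.

Finished = 7.5 + 1 = 8.5 inches.
8.5 inches × 2.54 = 21.59 cm.
31/10 = 3.1 sts per cm; 21.59 × 3.1 = 66.93 sts.
Next multiple of 7 → 70.
2 inches = 5.08 cm; × 4.267 = 21.67 → 22 rows.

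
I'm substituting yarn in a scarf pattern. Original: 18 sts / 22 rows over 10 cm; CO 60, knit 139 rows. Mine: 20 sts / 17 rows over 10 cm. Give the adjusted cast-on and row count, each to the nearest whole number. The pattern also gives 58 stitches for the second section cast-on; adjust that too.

Cast on 67 stitches; work 107 rows; second section cast-on 64 stitches.

Stitches: 60 × 20/18 = 66.67 → 67.
Rows: 139 × 17/22 = 107.41 → 107.
second section cast-on: 58 × 20/18 = 64.44 → 64.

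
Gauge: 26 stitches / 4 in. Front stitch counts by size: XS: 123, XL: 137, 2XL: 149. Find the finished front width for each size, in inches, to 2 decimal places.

XS 18.92 inches; XL 21.08 inches; 2XL 22.92 inches.

26/4 = 6.5 sts per in.
XS: 123 / 6.5 = 18.923 → 18.92 in.
XL: 137 / 6.5 = 21.077 → 21.08 in.
2XL: 149 / 6.5 = 22.923 → 22.92 in.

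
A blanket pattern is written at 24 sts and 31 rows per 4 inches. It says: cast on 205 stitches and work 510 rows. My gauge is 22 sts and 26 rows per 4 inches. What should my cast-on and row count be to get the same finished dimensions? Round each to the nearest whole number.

Cast on 188 stitches; work 428 rows.

Stitches: 205 × 22/24 = 187.92 → 188.
Rows: 510 × 26/31 = 427.74 → 428.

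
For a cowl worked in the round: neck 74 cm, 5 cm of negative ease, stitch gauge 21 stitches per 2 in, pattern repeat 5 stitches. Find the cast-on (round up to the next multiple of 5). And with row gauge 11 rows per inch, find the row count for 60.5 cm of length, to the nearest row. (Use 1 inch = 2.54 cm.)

Finished = 74 − 5 = 69 cm.
69 cm × 1/2.54 = 27.17 inches.
21/2 = 10.5 sts per in; 27.17 × 10.5 = 285.24 sts.
Next multiple of 5 → 290.
60.5 cm = 23.82 inches; × 11 = 262.01 → 262 rows.

Cast on 290 stitches; work 262 rows.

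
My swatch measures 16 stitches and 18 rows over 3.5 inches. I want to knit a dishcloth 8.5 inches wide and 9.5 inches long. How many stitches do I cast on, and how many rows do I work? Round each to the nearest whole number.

Cast on 39 stitches and work 49 rows.

Stitch gauge = 16/3.5 = 4.571 sts/in; 8.5 × 4.571 = 38.86 → 39 sts.
Row gauge = 18/3.5 = 5.143 rows/in; 9.5 × 5.143 = 48.86 → 49 rows.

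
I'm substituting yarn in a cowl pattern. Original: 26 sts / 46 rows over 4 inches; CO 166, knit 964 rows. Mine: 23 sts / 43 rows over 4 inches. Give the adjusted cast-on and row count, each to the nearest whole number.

Stitches: 166 × 23/26 = 146.85 → 147.
Rows: 964 × 43/46 = 901.13 → 901.

Cast on 147 stitches; work 901 rows.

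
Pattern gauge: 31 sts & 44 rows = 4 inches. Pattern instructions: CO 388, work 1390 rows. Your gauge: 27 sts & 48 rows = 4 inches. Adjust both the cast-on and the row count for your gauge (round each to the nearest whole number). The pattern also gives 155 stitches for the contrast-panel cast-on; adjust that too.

Stitches: 388 × 27/31 = 337.94 → 338.
Rows: 1390 × 48/44 = 1516.36 → 1516.
contrast-panel cast-on: 155 × 27/31 = 135.00 → 135.

Cast on 338 stitches; work 1516 rows; contrast-panel cast-on 135 stitches.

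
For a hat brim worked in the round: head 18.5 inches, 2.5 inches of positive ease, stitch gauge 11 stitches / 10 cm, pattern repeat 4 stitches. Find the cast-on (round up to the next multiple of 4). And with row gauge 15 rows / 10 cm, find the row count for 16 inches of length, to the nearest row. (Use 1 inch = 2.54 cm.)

Cast on 60 stitches; work 61 rows.

Finished = 18.5 + 2.5 = 21 inches.
21 inches × 2.54 = 53.34 cm.
11/10 = 1.1 sts per cm; 53.34 × 1.1 = 58.67 sts.
Next multiple of 4 → 60.
16 inches = 40.64 cm; × 1.5 = 60.96 → 61 rows.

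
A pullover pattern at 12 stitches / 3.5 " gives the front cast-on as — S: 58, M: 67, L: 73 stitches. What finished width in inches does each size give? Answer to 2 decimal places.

12/3.5 = 3.429 sts per in.
S: 58 / 3.429 = 16.917 → 16.92 in.
M: 67 / 3.429 = 19.542 → 19.54 in.
L: 73 / 3.429 = 21.292 → 21.29 in.

S 16.92 inches; M 19.54 inches; L 21.29 inches.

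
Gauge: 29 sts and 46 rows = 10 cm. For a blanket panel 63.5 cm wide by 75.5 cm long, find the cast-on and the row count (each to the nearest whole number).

Stitch gauge = 29/10 = 2.9 sts/cm; 63.5 × 2.9 = 184.15 → 184 sts.
Row gauge = 46/10 = 4.6 rows/cm; 75.5 × 4.6 = 347.30 → 347 rows.

Cast on 184 stitches and work 347 rows.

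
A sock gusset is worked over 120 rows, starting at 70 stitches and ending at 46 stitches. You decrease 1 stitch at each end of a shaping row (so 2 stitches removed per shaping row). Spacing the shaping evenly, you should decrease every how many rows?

Stitches to remove: |46 − 70| = 24.
Shaping rows needed: 24 / 2 = 12.
120 rows / 12 = every 10 rows.

Decrease every 10th row.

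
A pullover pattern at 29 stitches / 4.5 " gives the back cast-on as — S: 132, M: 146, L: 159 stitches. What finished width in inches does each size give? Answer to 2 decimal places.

29/4.5 = 6.444 sts per in.
S: 132 / 6.444 = 20.483 → 20.48 in.
M: 146 / 6.444 = 22.655 → 22.66 in.
L: 159 / 6.444 = 24.672 → 24.67 in.

S 20.48 inches; M 22.66 inches; L 24.67 inches.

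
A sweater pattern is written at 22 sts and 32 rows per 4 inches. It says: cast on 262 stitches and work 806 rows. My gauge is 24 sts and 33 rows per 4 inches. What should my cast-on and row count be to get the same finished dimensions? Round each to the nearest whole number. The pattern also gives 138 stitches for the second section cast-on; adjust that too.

Cast on 286 stitches; work 831 rows; second section cast-on 151 stitches.

Stitches: 262 × 24/22 = 285.82 → 286.
Rows: 806 × 33/32 = 831.19 → 831.
second section cast-on: 138 × 24/22 = 150.55 → 151.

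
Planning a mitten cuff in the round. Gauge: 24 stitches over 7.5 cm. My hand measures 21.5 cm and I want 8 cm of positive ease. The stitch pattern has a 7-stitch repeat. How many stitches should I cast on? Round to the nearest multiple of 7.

Finished = 21.5 + 8 = 29.5 cm.
24 / 7.5 = 3.2 sts/cm.
29.5 × 3.2 = 94.40 sts.
Nearest multiple of 7: 91.

CO 91 sts.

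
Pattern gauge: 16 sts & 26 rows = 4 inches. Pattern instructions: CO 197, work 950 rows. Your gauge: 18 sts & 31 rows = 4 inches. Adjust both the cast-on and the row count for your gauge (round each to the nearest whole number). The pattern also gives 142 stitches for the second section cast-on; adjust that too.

Cast on 222 stitches; work 1133 rows; second section cast-on 160 stitches.

Stitches: 197 × 18/16 = 221.62 → 222.
Rows: 950 × 31/26 = 1132.69 → 1133.
second section cast-on: 142 × 18/16 = 159.75 → 160.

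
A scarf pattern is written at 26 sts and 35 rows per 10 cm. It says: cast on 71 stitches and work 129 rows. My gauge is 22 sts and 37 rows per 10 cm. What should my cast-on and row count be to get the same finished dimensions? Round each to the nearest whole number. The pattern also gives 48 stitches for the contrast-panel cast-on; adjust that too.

Cast on 60 stitches; work 136 rows; contrast-panel cast-on 41 stitches.

Stitches: 71 × 22/26 = 60.08 → 60.
Rows: 129 × 37/35 = 136.37 → 136.
contrast-panel cast-on: 48 × 22/26 = 40.62 → 41.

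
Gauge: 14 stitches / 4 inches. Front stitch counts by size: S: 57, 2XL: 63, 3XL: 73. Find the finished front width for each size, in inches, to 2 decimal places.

S 16.29 inches; 2XL 18.00 inches; 3XL 20.86 inches.

14/4 = 3.5 sts per in.
S: 57 / 3.5 = 16.286 → 16.29 in.
2XL: 63 / 3.5 = 18.000 → 18.00 in.
3XL: 73 / 3.5 = 20.857 → 20.86 in.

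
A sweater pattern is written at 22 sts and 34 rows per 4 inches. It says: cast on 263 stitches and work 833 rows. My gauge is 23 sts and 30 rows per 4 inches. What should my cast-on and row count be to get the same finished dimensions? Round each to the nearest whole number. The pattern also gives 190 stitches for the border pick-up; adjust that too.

Cast on 275 stitches; work 735 rows; border pick-up 199 stitches.

Stitches: 263 × 23/22 = 274.95 → 275.
Rows: 833 × 30/34 = 735.00 → 735.
border pick-up: 190 × 23/22 = 198.64 → 199.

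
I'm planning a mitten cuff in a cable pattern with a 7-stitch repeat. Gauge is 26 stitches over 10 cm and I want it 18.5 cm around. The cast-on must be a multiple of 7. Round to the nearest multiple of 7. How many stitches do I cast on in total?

26 / 10 = 2.6 sts per cm.
18.5 × 2.6 = 48.10 sts.
Nearest multiple of 7: 49.

49 stitches.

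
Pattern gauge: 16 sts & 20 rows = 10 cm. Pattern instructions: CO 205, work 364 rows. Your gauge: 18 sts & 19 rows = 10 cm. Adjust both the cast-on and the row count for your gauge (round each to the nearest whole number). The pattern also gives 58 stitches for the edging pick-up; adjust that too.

Stitches: 205 × 18/16 = 230.62 → 231.
Rows: 364 × 19/20 = 345.80 → 346.
edging pick-up: 58 × 18/16 = 65.25 → 65.

Cast on 231 stitches; work 346 rows; edging pick-up 65 stitches.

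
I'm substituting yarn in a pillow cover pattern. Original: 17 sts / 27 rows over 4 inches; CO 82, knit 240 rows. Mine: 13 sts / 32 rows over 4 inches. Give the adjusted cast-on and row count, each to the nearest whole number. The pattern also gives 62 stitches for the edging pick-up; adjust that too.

Cast on 63 stitches; work 284 rows; edging pick-up 47 stitches.

Stitches: 82 × 13/17 = 62.71 → 63.
Rows: 240 × 32/27 = 284.44 → 284.
edging pick-up: 62 × 13/17 = 47.41 → 47.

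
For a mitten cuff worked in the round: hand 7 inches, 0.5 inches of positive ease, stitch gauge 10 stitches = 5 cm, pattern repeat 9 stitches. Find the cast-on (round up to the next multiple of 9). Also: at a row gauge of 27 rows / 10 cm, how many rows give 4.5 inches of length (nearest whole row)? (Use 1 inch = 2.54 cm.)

Cast on 45 stitches; work 31 rows.

Finished = 7 + 0.5 = 7.5 inches.
7.5 inches × 2.54 = 19.05 cm.
10/5 = 2 sts per cm; 19.05 × 2 = 38.10 sts.
Next multiple of 9 → 45.
4.5 inches = 11.43 cm; × 2.7 = 30.86 → 31 rows.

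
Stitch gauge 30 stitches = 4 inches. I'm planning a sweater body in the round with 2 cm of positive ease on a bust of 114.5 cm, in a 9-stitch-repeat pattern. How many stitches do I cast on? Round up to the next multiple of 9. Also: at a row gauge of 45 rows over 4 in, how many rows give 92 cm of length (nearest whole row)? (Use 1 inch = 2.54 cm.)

Cast on 351 stitches; work 407 rows.

Finished = 114.5 + 2 = 116.5 cm.
116.5 cm × 1/2.54 = 45.87 inches.
30/4 = 7.5 sts per in; 45.87 × 7.5 = 344.00 sts.
Next multiple of 9 → 351.
92 cm = 36.22 inches; × 11.25 = 407.48 → 407 rows.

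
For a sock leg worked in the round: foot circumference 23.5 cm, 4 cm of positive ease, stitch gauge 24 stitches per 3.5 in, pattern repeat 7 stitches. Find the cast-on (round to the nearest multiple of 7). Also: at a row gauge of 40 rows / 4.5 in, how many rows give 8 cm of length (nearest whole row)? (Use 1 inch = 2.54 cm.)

Cast on 77 stitches; work 28 rows.

Finished = 23.5 + 4 = 27.5 cm.
27.5 cm × 1/2.54 = 10.83 inches.
24/3.5 = 6.857 sts per in; 10.83 × 6.857 = 74.24 sts.
Nearest multiple of 7 → 77.
8 cm = 3.15 inches; × 8.889 = 28.00 → 28 rows.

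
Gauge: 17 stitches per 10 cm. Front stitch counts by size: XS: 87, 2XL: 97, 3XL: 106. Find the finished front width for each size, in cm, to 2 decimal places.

XS 51.18 cm; 2XL 57.06 cm; 3XL 62.35 cm.

17/10 = 1.7 sts per cm.
XS: 87 / 1.7 = 51.176 → 51.18 cm.
2XL: 97 / 1.7 = 57.059 → 57.06 cm.
3XL: 106 / 1.7 = 62.353 → 62.35 cm.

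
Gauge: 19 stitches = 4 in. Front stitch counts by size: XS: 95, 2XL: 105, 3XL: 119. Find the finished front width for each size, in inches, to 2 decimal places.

19/4 = 4.75 sts per in.
XS: 95 / 4.75 = 20.000 → 20.00 in.
2XL: 105 / 4.75 = 22.105 → 22.11 in.
3XL: 119 / 4.75 = 25.053 → 25.05 in.

XS 20.00 inches; 2XL 22.11 inches; 3XL 25.05 inches.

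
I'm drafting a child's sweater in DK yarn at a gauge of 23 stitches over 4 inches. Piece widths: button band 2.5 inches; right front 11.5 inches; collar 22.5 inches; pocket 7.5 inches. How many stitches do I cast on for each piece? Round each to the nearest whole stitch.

button band 14; right front 66; collar 129; pocket 43.

Rate = 23/4 = 5.75 sts per in.
button band: 2.5 × 5.75 = 14.38 → 14.
right front: 11.5 × 5.75 = 66.12 → 66.
collar: 22.5 × 5.75 = 129.38 → 129.
pocket: 7.5 × 5.75 = 43.12 → 43.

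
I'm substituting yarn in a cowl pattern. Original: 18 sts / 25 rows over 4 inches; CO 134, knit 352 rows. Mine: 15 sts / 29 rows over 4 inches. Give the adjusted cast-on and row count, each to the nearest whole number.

Cast on 112 stitches; work 408 rows.

Stitches: 134 × 15/18 = 111.67 → 112.
Rows: 352 × 29/25 = 408.32 → 408.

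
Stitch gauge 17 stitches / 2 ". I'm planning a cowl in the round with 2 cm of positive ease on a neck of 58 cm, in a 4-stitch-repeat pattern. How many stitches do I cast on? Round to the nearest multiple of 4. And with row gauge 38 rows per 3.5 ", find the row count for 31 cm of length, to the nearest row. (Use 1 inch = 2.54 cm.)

Cast on 200 stitches; work 133 rows.

Finished = 58 + 2 = 60 cm.
60 cm × 1/2.54 = 23.62 inches.
17/2 = 8.5 sts per in; 23.62 × 8.5 = 200.79 sts.
Nearest multiple of 4 → 200.
31 cm = 12.20 inches; × 10.857 = 132.51 → 133 rows.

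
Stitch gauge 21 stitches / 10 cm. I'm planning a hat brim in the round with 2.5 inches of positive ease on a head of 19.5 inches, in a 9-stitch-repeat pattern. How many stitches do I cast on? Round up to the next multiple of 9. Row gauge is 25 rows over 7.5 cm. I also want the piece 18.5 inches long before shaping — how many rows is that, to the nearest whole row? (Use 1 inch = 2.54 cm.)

Cast on 126 stitches; work 157 rows.

Finished = 19.5 + 2.5 = 22 inches.
22 inches × 2.54 = 55.88 cm.
21/10 = 2.1 sts per cm; 55.88 × 2.1 = 117.35 sts.
Next multiple of 9 → 126.
18.5 inches = 46.99 cm; × 3.333 = 156.63 → 157 rows.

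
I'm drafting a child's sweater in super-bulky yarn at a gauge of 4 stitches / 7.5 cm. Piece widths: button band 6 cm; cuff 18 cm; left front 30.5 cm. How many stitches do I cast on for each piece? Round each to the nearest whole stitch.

button band 3; cuff 10; left front 16.

Rate = 4/7.5 = 0.533 sts per cm.
button band: 6 × 0.533 = 3.20 → 3.
cuff: 18 × 0.533 = 9.60 → 10.
left front: 30.5 × 0.533 = 16.27 → 16.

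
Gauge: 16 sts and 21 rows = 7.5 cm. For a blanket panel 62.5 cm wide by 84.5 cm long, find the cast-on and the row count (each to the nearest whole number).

Cast on 133 stitches and work 237 rows.

Stitch gauge = 16/7.5 = 2.133 sts/cm; 62.5 × 2.133 = 133.33 → 133 sts.
Row gauge = 21/7.5 = 2.8 rows/cm; 84.5 × 2.8 = 236.60 → 237 rows.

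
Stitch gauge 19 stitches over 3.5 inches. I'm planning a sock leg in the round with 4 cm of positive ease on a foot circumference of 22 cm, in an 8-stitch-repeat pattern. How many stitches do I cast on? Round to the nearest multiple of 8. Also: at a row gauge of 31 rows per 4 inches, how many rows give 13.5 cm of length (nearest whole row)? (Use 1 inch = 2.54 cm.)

Cast on 56 stitches; work 41 rows.

Finished = 22 + 4 = 26 cm.
26 cm × 1/2.54 = 10.24 inches.
19/3.5 = 5.429 sts per in; 10.24 × 5.429 = 55.57 sts.
Nearest multiple of 8 → 56.
13.5 cm = 5.31 inches; × 7.75 = 41.19 → 41 rows.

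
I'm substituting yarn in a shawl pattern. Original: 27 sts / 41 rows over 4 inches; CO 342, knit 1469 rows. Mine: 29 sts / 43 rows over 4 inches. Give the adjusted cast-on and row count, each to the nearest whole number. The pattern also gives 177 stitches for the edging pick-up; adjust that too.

Cast on 367 stitches; work 1541 rows; edging pick-up 190 stitches.

Stitches: 342 × 29/27 = 367.33 → 367.
Rows: 1469 × 43/41 = 1540.66 → 1541.
edging pick-up: 177 × 29/27 = 190.11 → 190.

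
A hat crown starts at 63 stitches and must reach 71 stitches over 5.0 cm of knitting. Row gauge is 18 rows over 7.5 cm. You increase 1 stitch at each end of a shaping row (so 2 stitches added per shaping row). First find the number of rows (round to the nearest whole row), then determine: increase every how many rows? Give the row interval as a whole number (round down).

Rows = 5.0 × 2.4 = 12.0 → 12 rows.
Stitches to add: 8 → 4 shaping rows (at 2 st each).
12 / 4 = 3.00 → every 3 rows.

Increase every 3rd row.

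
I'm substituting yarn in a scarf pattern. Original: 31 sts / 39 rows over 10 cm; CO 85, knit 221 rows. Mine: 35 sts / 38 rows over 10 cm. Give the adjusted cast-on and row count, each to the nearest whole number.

Cast on 96 stitches; work 215 rows.

Stitches: 85 × 35/31 = 95.97 → 96.
Rows: 221 × 38/39 = 215.33 → 215.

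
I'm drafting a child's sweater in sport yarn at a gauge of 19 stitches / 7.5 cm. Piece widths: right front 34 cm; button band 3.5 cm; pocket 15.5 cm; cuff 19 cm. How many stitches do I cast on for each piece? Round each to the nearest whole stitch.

right front 86; button band 9; pocket 39; cuff 48.

Rate = 19/7.5 = 2.533 sts per cm.
right front: 34 × 2.533 = 86.13 → 86.
button band: 3.5 × 2.533 = 8.87 → 9.
pocket: 15.5 × 2.533 = 39.27 → 39.
cuff: 19 × 2.533 = 48.13 → 48.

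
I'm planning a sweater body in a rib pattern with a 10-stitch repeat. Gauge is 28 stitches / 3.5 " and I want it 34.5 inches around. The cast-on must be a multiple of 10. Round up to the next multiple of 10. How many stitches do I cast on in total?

28 / 3.5 = 8 sts per inch.
34.5 × 8 = 276.00 sts.
Next multiple of 10: 280.

CO 280 sts.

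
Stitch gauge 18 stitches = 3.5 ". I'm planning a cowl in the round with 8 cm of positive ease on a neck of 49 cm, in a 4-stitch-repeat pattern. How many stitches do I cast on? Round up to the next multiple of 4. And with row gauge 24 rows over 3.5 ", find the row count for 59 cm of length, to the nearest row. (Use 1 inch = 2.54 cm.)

Finished = 49 + 8 = 57 cm.
57 cm × 1/2.54 = 22.44 inches.
18/3.5 = 5.143 sts per in; 22.44 × 5.143 = 115.41 sts.
Next multiple of 4 → 116.
59 cm = 23.23 inches; × 6.857 = 159.28 → 159 rows.

Cast on 116 stitches; work 159 rows.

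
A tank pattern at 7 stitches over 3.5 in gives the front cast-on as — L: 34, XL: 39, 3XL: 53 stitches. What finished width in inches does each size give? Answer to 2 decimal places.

7/3.5 = 2 sts per in.
L: 34 / 2 = 17.000 → 17.00 in.
XL: 39 / 2 = 19.500 → 19.50 in.
3XL: 53 / 2 = 26.500 → 26.50 in.

L 17.00 inches; XL 19.50 inches; 3XL 26.50 inches.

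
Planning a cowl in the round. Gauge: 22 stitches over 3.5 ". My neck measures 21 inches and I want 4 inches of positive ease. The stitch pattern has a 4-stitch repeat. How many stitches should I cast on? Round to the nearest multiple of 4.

CO 156 sts.

Finished = 21 + 4 = 25 inches.
22 / 3.5 = 6.286 sts/in.
25 × 6.286 = 157.14 sts.
Nearest multiple of 4: 156.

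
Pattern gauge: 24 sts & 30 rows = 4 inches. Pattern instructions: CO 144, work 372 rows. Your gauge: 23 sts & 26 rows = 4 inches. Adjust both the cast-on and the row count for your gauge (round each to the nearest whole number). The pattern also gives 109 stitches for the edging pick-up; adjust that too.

Cast on 138 stitches; work 322 rows; edging pick-up 104 stitches.

Stitches: 144 × 23/24 = 138.00 → 138.
Rows: 372 × 26/30 = 322.40 → 322.
edging pick-up: 109 × 23/24 = 104.46 → 104.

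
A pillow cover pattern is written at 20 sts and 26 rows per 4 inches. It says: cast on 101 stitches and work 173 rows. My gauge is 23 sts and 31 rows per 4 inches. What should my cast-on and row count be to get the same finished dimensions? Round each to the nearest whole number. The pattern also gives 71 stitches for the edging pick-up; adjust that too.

Cast on 116 stitches; work 206 rows; edging pick-up 82 stitches.

Stitches: 101 × 23/20 = 116.15 → 116.
Rows: 173 × 31/26 = 206.27 → 206.
edging pick-up: 71 × 23/20 = 81.65 → 82.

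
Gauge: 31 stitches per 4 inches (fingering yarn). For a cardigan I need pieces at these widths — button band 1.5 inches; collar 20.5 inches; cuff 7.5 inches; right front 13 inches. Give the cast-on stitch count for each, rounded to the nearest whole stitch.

button band 12; collar 159; cuff 58; right front 101.

Rate = 31/4 = 7.75 sts per in.
button band: 1.5 × 7.75 = 11.62 → 12.
collar: 20.5 × 7.75 = 158.88 → 159.
cuff: 7.5 × 7.75 = 58.12 → 58.
right front: 13 × 7.75 = 100.75 → 101.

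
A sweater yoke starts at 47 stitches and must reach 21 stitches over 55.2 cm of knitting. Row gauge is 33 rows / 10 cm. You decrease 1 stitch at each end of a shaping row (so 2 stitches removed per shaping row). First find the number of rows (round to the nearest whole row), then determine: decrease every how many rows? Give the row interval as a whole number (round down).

Rows = 55.2 × 3.3 = 182.2 → 182 rows.
Stitches to remove: 26 → 13 shaping rows (at 2 st each).
182 / 13 = 14.00 → every 14 rows.

Decrease every 14th row.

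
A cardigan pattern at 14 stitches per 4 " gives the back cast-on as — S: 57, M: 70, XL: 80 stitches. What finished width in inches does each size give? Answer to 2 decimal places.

14/4 = 3.5 sts per in.
S: 57 / 3.5 = 16.286 → 16.29 in.
M: 70 / 3.5 = 20.000 → 20.00 in.
XL: 80 / 3.5 = 22.857 → 22.86 in.

S 16.29 inches; M 20.00 inches; XL 22.86 inches.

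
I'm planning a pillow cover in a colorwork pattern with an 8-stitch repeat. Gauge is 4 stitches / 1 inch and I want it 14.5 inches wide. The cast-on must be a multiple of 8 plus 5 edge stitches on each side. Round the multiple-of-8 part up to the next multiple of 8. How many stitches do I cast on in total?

CO 58 sts.

4 / 1 = 4 sts per inch.
14.5 × 4 = 58.00 sts.
Less 10 edge sts → 48.00 for the repeat.
Next multiple of 8: 48.
Add back 10 edge sts → 58.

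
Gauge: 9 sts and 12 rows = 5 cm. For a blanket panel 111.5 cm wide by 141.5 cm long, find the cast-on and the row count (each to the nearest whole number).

Stitch gauge = 9/5 = 1.8 sts/cm; 111.5 × 1.8 = 200.70 → 201 sts.
Row gauge = 12/5 = 2.4 rows/cm; 141.5 × 2.4 = 339.60 → 340 rows.

Cast on 201 stitches and work 340 rows.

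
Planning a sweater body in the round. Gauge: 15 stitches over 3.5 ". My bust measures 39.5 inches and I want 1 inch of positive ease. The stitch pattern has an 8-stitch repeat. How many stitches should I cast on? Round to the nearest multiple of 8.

176 stitches.

Finished = 39.5 + 1 = 40.5 inches.
15 / 3.5 = 4.286 sts/in.
40.5 × 4.286 = 173.57 sts.
Nearest multiple of 8: 176.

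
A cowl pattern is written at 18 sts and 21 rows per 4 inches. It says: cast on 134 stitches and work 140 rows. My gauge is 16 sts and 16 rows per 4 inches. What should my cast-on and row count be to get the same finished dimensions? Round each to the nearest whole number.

Stitches: 134 × 16/18 = 119.11 → 119.
Rows: 140 × 16/21 = 106.67 → 107.

Cast on 119 stitches; work 107 rows.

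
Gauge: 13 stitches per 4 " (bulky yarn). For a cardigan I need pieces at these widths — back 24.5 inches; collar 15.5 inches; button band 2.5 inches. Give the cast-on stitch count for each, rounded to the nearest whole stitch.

back 80; collar 50; button band 8.

Rate = 13/4 = 3.25 sts per in.
back: 24.5 × 3.25 = 79.62 → 80.
collar: 15.5 × 3.25 = 50.38 → 50.
button band: 2.5 × 3.25 = 8.12 → 8.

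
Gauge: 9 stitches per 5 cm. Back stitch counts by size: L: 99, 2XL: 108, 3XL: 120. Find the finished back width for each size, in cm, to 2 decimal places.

L 55.00 cm; 2XL 60.00 cm; 3XL 66.67 cm.

9/5 = 1.8 sts per cm.
L: 99 / 1.8 = 55.000 → 55.00 cm.
2XL: 108 / 1.8 = 60.000 → 60.00 cm.
3XL: 120 / 1.8 = 66.667 → 66.67 cm.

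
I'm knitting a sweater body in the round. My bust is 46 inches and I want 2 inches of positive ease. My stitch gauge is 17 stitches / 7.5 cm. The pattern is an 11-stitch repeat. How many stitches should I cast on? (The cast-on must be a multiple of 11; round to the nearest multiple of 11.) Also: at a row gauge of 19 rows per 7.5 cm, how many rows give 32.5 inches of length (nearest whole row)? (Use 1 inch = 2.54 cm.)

Finished = 46 + 2 = 48 inches.
48 inches × 2.54 = 121.92 cm.
17/7.5 = 2.267 sts per cm; 121.92 × 2.267 = 276.35 sts.
Nearest multiple of 11 → 275.
32.5 inches = 82.55 cm; × 2.533 = 209.13 → 209 rows.

Cast on 275 stitches; work 209 rows.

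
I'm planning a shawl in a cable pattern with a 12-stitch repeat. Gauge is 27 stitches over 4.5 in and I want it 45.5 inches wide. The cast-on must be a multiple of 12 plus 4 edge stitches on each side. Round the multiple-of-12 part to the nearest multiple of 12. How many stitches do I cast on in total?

CO 272 sts.

27 / 4.5 = 6 sts per inch.
45.5 × 6 = 273.00 sts.
Less 8 edge sts → 265.00 for the repeat.
Nearest multiple of 12: 264.
Add back 8 edge sts → 272.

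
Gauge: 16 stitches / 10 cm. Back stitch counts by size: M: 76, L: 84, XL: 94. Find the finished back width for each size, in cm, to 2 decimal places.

16/10 = 1.6 sts per cm.
M: 76 / 1.6 = 47.500 → 47.50 cm.
L: 84 / 1.6 = 52.500 → 52.50 cm.
XL: 94 / 1.6 = 58.750 → 58.75 cm.

M 47.50 cm; L 52.50 cm; XL 58.75 cm.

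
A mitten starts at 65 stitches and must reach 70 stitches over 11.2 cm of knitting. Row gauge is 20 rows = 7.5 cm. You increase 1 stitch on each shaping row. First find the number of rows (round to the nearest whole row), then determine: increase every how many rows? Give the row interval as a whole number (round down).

Increase every 6th row.

Rows = 11.2 × 2.667 = 29.9 → 30 rows.
Stitches to add: 5 → 5 shaping rows (at 1 st each).
30 / 5 = 6.00 → every 6 rows.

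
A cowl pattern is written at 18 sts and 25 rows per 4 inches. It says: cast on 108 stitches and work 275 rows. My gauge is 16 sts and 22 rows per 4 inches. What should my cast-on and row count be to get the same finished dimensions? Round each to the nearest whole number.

Stitches: 108 × 16/18 = 96.00 → 96.
Rows: 275 × 22/25 = 242.00 → 242.

Cast on 96 stitches; work 242 rows.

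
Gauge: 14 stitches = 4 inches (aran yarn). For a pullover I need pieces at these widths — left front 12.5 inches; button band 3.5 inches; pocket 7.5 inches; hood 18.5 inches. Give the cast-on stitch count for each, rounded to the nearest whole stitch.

left front 44; button band 12; pocket 26; hood 65.

Rate = 14/4 = 3.5 sts per in.
left front: 12.5 × 3.5 = 43.75 → 44.
button band: 3.5 × 3.5 = 12.25 → 12.
pocket: 7.5 × 3.5 = 26.25 → 26.
hood: 18.5 × 3.5 = 64.75 → 65.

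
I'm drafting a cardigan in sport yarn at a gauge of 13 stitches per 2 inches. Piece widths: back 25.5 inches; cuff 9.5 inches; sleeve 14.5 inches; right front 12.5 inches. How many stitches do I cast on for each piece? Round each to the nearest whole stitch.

Rate = 13/2 = 6.5 sts per in.
back: 25.5 × 6.5 = 165.75 → 166.
cuff: 9.5 × 6.5 = 61.75 → 62.
sleeve: 14.5 × 6.5 = 94.25 → 94.
right front: 12.5 × 6.5 = 81.25 → 81.

back 166; cuff 62; sleeve 94; right front 81.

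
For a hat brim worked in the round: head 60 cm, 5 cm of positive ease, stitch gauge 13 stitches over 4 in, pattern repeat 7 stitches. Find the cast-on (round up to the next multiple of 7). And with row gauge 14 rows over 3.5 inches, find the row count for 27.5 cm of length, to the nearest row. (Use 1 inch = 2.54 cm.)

Cast on 84 stitches; work 43 rows.

Finished = 60 + 5 = 65 cm.
65 cm × 1/2.54 = 25.59 inches.
13/4 = 3.25 sts per in; 25.59 × 3.25 = 83.17 sts.
Next multiple of 7 → 84.
27.5 cm = 10.83 inches; × 4 = 43.31 → 43 rows.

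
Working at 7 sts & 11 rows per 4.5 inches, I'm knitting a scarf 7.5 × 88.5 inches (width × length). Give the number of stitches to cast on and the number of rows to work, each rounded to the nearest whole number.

Stitch gauge = 7/4.5 = 1.556 sts/in; 7.5 × 1.556 = 11.67 → 12 sts.
Row gauge = 11/4.5 = 2.444 rows/in; 88.5 × 2.444 = 216.33 → 216 rows.

Cast on 12 stitches and work 216 rows.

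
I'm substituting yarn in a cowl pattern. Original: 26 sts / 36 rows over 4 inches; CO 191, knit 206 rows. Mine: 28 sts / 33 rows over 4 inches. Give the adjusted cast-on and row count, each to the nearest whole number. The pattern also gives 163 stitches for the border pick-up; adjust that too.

Cast on 206 stitches; work 189 rows; border pick-up 176 stitches.

Stitches: 191 × 28/26 = 205.69 → 206.
Rows: 206 × 33/36 = 188.83 → 189.
border pick-up: 163 × 28/26 = 175.54 → 176.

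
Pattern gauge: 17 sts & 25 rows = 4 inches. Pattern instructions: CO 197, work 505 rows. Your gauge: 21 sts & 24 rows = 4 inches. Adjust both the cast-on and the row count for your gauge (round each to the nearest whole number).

Cast on 243 stitches; work 485 rows.

Stitches: 197 × 21/17 = 243.35 → 243.
Rows: 505 × 24/25 = 484.80 → 485.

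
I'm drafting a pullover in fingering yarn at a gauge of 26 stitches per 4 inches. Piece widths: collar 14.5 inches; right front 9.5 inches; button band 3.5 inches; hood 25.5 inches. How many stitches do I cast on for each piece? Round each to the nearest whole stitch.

collar 94; right front 62; button band 23; hood 166.

Rate = 26/4 = 6.5 sts per in.
collar: 14.5 × 6.5 = 94.25 → 94.
right front: 9.5 × 6.5 = 61.75 → 62.
button band: 3.5 × 6.5 = 22.75 → 23.
hood: 25.5 × 6.5 = 165.75 → 166.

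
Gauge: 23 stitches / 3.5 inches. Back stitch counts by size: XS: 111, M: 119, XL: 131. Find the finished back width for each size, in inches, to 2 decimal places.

23/3.5 = 6.571 sts per in.
XS: 111 / 6.571 = 16.891 → 16.89 in.
M: 119 / 6.571 = 18.109 → 18.11 in.
XL: 131 / 6.571 = 19.935 → 19.93 in.

XS 16.89 inches; M 18.11 inches; XL 19.93 inches.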